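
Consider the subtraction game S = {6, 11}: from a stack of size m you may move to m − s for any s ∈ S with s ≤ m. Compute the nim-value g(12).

2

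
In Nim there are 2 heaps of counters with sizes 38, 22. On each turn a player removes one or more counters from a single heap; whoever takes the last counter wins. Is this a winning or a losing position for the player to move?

Winning position

Compute the nim-sum pairwise:
38 ^ 22 = 48
The nim-sum is 48 ≠ 0, so this is an N-position: the player to move can win.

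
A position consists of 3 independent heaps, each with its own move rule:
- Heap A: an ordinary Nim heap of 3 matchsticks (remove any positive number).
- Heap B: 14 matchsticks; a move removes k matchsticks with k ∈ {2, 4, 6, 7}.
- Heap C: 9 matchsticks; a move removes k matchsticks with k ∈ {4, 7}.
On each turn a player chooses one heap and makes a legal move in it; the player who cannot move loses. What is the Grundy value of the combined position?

Heap A is a plain Nim heap of size 3, so its Grundy value is 3.
For heap B, compute g(0), g(1), … with moves {2, 4, 6, 7}:
g(0) = mex{} = 0
g(1) = mex{} = 0
g(2) = mex{0} = 1
g(3) = mex{0} = 1
g(4) = mex{0,1} = 2
g(5) = mex{0,1} = 2
g(6) = mex{0,1,2} = 3
g(7) = mex{0,1,2} = 3
g(8) = mex{0,1,2,3} = 4
g(9) = mex{1,2,3} = 0
g(10) = mex{1,2,3,4} = 0
g(11) = mex{0,2,3} = 1
g(12) = mex{0,2,3,4} = 1
g(13) = mex{0,1,3} = 2
g(14) = mex{0,1,3,4} = 2
So g(14) = 2.
Build the Grundy sequence for heap C with g(k) = mex{g(k−s) : s ∈ {4, 7}, s ≤ k}:
k:     0  1  2  3  4  5  6  7  8  9
g(k):  0  0  0  0  1  1  1  1  2  2
So g(9) = 2.
By the Sprague-Grundy theorem, the Grundy value of a sum of independent games is the XOR of the component values.
Combined value = 3 ⊕ 2 ⊕ 2 = 3.

3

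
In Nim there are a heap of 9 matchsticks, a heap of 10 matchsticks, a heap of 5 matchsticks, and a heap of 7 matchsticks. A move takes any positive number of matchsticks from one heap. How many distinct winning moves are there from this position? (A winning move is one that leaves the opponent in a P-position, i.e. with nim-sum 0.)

3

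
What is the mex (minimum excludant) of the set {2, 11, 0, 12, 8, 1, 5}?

3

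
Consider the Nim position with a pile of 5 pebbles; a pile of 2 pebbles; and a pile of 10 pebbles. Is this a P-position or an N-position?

N-position

Nim-sum: 5 ^ 2 ^ 10 = 13.
The nim-sum is 13 ≠ 0, so this is an N-position: the player to move can win.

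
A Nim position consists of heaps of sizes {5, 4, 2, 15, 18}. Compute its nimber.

Nim-sum: 5 ^ 4 ^ 2 ^ 15 ^ 18 = 30.

30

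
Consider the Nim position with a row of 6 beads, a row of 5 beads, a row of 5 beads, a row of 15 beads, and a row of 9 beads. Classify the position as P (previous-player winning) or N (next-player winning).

P-position

Compute the nim-sum pairwise:
6 ^ 5 = 3
3 ^ 5 = 6
6 ^ 15 = 9
9 ^ 9 = 0
The nim-sum is 0, so this is a P-position: the player to move is in a losing position under optimal play.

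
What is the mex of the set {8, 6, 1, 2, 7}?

0 is not in the set, so the mex is 0.

0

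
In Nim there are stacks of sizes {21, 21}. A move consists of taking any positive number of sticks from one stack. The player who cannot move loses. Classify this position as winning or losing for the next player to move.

Nim-sum: 21 XOR 21 = 0.
The nim-sum is 0, so this is a P-position: the player to move is in a losing position under optimal play.

Losing position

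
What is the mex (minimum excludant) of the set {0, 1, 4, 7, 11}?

2

The values 0, 1 are all present; 2 is the first non-negative integer missing from the set.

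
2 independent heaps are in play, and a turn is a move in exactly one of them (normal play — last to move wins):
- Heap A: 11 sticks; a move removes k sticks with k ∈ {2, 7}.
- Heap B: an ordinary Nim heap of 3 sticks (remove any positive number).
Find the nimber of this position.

Grundy values for heap A (subtraction set {2, 7}):
k:     0  1  2  3  4  5  6  7  8  9 10 11
g(k):  0  0  1  1  0  0  1  1  2  0  0  1
So g(11) = 1.
Heap B is a plain Nim heap of size 3, so its Grundy value is 3.
By the Sprague-Grundy theorem, the Grundy value of a sum of independent games is the XOR of the component values.
Combined value = 1 XOR 3 = 2.

2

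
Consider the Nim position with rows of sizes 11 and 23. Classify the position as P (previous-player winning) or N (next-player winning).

N-position

Nim-sum: 11 ⊕ 23 = 28.
The nim-sum is 28 ≠ 0, so this is an N-position: the player to move can win.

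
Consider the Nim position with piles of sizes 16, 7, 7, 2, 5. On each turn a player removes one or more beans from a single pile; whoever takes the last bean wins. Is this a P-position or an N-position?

N-position

Bitwise XOR of the heap sizes:
  10000  (16)
  00111  (7)
  00111  (7)
  00010  (2)
  00101  (5)
  -----
  10111  (23)
The nim-sum is 23 ≠ 0, so this is an N-position: the player to move can win.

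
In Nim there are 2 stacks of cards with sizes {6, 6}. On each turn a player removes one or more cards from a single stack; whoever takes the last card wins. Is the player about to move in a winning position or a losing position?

Write each in binary and XOR column by column:
  110  (6)
  110  (6)
  ---
  000  (0)
The nim-sum is 0, so this is a P-position: the player to move is in a losing position under optimal play.

Losing position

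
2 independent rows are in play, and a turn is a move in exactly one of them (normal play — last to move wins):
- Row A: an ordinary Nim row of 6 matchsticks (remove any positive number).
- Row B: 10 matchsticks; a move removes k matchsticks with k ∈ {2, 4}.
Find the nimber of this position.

Row A is a plain Nim row of size 6, so its Grundy value is 6.
For row B, compute g(0), g(1), … with moves {2, 4}:
g(0) = mex{} = 0
g(1) = mex{} = 0
g(2) = mex{0} = 1
g(3) = mex{0} = 1
g(4) = mex{0,1} = 2
g(5) = mex{0,1} = 2
g(6) = mex{1,2} = 0
g(7) = mex{1,2} = 0
g(8) = mex{0,2} = 1
g(9) = mex{0,2} = 1
g(10) = mex{0,1} = 2
So g(10) = 2.
By the Sprague-Grundy theorem, the Grundy value of a sum of independent games is the XOR of the component values.
Combined value = 6 ⊕ 2 = 4.

4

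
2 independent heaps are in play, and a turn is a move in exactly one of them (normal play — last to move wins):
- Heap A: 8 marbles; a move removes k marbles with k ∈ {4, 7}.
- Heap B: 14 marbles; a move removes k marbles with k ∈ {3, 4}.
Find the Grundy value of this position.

Grundy values for heap A (subtraction set {4, 7}):
g(0) = mex{} = 0
g(1) = mex{} = 0
g(2) = mex{} = 0
g(3) = mex{} = 0
g(4) = mex{0} = 1
g(5) = mex{0} = 1
g(6) = mex{0} = 1
g(7) = mex{0} = 1
g(8) = mex{0,1} = 2
So g(8) = 2.
Build the Grundy sequence for heap B with g(k) = mex{g(k−s) : s ∈ {3, 4}, s ≤ k}:
k:     0  1  2  3  4  5  6  7  8  9 10 11 12 13 14
g(k):  0  0  0  1  1  1  2  0  0  0  1  1  1  2  0
So g(14) = 0.
By the Sprague-Grundy theorem, the Grundy value of a sum of independent games is the XOR of the component values.
Combined value = 2 XOR 0 = 2.

2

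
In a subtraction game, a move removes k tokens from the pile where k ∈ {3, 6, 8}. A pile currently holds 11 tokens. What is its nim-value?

0

Compute g(0), g(1), … for moves {3, 6, 8}:
k:     0  1  2  3  4  5  6  7  8  9 10 11
g(k):  0  0  0  1  1  1  2  2  2  3  3  0
So g(11) = 0.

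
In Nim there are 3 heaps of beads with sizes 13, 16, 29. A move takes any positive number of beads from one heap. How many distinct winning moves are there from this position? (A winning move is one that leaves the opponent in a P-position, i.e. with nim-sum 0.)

0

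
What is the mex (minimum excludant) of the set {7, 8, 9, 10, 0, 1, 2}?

The values 0, 1, 2 are all present; 3 is the first non-negative integer missing from the set.

3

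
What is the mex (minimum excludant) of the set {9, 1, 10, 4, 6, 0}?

2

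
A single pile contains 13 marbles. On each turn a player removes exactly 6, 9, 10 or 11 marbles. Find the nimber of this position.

2

Compute g(0), g(1), … for moves {6, 9, 10, 11}:
g(0) = mex{} = 0
g(1) = mex{} = 0
g(2) = mex{} = 0
g(3) = mex{} = 0
g(4) = mex{} = 0
g(5) = mex{} = 0
g(6) = mex{0} = 1
g(7) = mex{0} = 1
g(8) = mex{0} = 1
g(9) = mex{0} = 1
g(10) = mex{0} = 1
g(11) = mex{0} = 1
g(12) = mex{0,1} = 2
g(13) = mex{0,1} = 2
So g(13) = 2.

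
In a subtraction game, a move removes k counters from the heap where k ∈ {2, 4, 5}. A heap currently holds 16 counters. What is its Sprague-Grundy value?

1

Compute g(0), g(1), … for moves {2, 4, 5}:
k:     0  1  2  3  4  5  6  7  8  9 10 11 12 13 14 15 16
g(k):  0  0  1  1  2  2  3  0  0  1  1  2  2  3  0  0  1
So g(16) = 1.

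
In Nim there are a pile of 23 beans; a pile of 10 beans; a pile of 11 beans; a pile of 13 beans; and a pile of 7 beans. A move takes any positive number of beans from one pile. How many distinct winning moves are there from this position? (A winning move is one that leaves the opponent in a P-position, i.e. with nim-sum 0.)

1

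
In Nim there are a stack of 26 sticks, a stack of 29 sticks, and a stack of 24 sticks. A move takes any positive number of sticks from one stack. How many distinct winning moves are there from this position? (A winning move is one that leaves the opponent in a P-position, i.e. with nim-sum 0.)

3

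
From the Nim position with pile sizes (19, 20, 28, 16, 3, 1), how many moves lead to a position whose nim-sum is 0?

1

Write each in binary and XOR column by column:
  10011  (19)
  10100  (20)
  11100  (28)
  10000  (16)
  00011  (3)
  00001  (1)
  -----
  01001  (9)
The overall nim-sum is X = 9. A pile of size p has a winning move iff p XOR X < p (reduce it to p XOR X).
  19: 19 XOR 9 = 26 ≥ 19 — no move.
  20: 20 XOR 9 = 29 ≥ 20 — no move.
  28: 28 XOR 9 = 21 < 28 — winning move (to 21).
  16: 16 XOR 9 = 25 ≥ 16 — no move.
  3: 3 XOR 9 = 10 ≥ 3 — no move.
  1: 1 XOR 9 = 8 ≥ 1 — no move.
That gives 1 winning move.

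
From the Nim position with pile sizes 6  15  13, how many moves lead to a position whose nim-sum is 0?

3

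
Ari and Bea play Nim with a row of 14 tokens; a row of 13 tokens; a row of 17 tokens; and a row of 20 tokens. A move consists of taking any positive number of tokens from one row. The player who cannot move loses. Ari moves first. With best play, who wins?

Ari wins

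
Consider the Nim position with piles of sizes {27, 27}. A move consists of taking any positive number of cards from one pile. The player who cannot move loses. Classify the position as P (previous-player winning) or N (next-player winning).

P-position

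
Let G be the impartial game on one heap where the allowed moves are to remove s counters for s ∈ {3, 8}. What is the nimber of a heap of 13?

0

Build the Grundy sequence with g(k) = mex{g(k−s) : s ∈ {3, 8}, s ≤ k}:
g(0) = mex{} = 0
g(1) = mex{} = 0
g(2) = mex{} = 0
g(3) = mex{0} = 1
g(4) = mex{0} = 1
g(5) = mex{0} = 1
g(6) = mex{1} = 0
g(7) = mex{1} = 0
g(8) = mex{0,1} = 2
g(9) = mex{0} = 1
g(10) = mex{0} = 1
g(11) = mex{1,2} = 0
g(12) = mex{1} = 0
g(13) = mex{1} = 0
So g(13) = 0.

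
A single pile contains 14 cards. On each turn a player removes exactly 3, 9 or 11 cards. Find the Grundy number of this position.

Build the Grundy sequence with g(k) = mex{g(k−s) : s ∈ {3, 9, 11}, s ≤ k}:
k:     0  1  2  3  4  5  6  7  8  9 10 11 12 13 14
g(k):  0  0  0  1  1  1  0  0  0  1  1  1  2  2  0
So g(14) = 0.

0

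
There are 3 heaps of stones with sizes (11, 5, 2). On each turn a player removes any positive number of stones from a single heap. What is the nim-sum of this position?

12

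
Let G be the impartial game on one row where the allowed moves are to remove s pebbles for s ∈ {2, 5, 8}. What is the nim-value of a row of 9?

Build the Grundy sequence with g(k) = mex{g(k−s) : s ∈ {2, 5, 8}, s ≤ k}:
g(0) = mex{} = 0
g(1) = mex{} = 0
g(2) = mex{0} = 1
g(3) = mex{0} = 1
g(4) = mex{1} = 0
g(5) = mex{0,1} = 2
g(6) = mex{0} = 1
g(7) = mex{1,2} = 0
g(8) = mex{0,1} = 2
g(9) = mex{0} = 1
So g(9) = 1.

1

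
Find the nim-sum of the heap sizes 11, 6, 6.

11

In binary:
  1011  (11)
  0110  (6)
  0110  (6)
  ----
  1011  (11)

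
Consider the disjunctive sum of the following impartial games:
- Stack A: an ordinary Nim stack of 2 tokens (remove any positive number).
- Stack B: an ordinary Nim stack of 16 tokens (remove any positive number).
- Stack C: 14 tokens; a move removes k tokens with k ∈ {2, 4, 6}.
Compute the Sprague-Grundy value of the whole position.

17

Stack A is a plain Nim stack of size 2, so its Grundy value is 2.
Stack B is a plain Nim stack of size 16, so its Grundy value is 16.
Build the Grundy sequence for stack C with g(k) = mex{g(k−s) : s ∈ {2, 4, 6}, s ≤ k}:
g(0) = mex{} = 0
g(1) = mex{} = 0
g(2) = mex{0} = 1
g(3) = mex{0} = 1
g(4) = mex{0,1} = 2
g(5) = mex{0,1} = 2
g(6) = mex{0,1,2} = 3
g(7) = mex{0,1,2} = 3
g(8) = mex{1,2,3} = 0
g(9) = mex{1,2,3} = 0
g(10) = mex{0,2,3} = 1
g(11) = mex{0,2,3} = 1
g(12) = mex{0,1,3} = 2
g(13) = mex{0,1,3} = 2
g(14) = mex{0,1,2} = 3
So g(14) = 3.
The value of a disjunctive sum is the nim-sum of the parts.
Combined value = 2 XOR 16 XOR 3 = 17.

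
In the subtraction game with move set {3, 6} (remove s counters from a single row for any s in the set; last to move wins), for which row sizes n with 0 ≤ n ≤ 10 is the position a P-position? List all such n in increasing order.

0, 1, 2, 9, 10

Build the Grundy sequence with g(k) = mex{g(k−s) : s ∈ {3, 6}, s ≤ k}:
k:     0  1  2  3  4  5  6  7  8  9 10
g(k):  0  0  0  1  1  1  2  2  2  0  0
The P-positions (g = 0) in 0..10 are 0, 1, 2, 9, 10.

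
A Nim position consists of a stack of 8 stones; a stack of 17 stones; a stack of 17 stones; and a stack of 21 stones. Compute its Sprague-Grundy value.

29

Nim-sum: 8 ⊕ 17 ⊕ 17 ⊕ 21 = 29.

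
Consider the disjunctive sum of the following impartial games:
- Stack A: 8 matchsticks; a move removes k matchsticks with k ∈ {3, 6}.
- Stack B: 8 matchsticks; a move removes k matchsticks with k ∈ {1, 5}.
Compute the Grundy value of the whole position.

For stack A, compute g(0), g(1), … with moves {3, 6}:
k:     0  1  2  3  4  5  6  7  8
g(k):  0  0  0  1  1  1  2  2  2
So g(8) = 2.
Build the Grundy sequence for stack B with g(k) = mex{g(k−s) : s ∈ {1, 5}, s ≤ k}:
k:     0  1  2  3  4  5  6  7  8
g(k):  0  1  0  1  0  1  0  1  0
So g(8) = 0.
By the Sprague-Grundy theorem, the Grundy value of a sum of independent games is the XOR of the component values.
Combined value = 2 ⊕ 0 = 2.

2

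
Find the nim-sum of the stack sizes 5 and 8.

13

Nim-sum: 5 ^ 8 = 13.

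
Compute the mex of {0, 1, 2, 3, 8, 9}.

4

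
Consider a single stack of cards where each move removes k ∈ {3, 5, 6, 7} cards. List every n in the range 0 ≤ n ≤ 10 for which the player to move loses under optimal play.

0, 1, 2, 10

Build the Grundy sequence with g(k) = mex{g(k−s) : s ∈ {3, 5, 6, 7}, s ≤ k}:
g(0) = mex{} = 0
g(1) = mex{} = 0
g(2) = mex{} = 0
g(3) = mex{0} = 1
g(4) = mex{0} = 1
g(5) = mex{0} = 1
g(6) = mex{0,1} = 2
g(7) = mex{0,1} = 2
g(8) = mex{0,1} = 2
g(9) = mex{0,1,2} = 3
g(10) = mex{1,2} = 0
The P-positions (g = 0) in 0..10 are 0, 1, 2, 10.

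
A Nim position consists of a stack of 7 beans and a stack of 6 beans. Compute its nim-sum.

1

Nim-sum: 7 ⊕ 6 = 1.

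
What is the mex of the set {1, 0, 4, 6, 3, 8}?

The values 0, 1 are all present; 2 is the first non-negative integer missing from the set.

2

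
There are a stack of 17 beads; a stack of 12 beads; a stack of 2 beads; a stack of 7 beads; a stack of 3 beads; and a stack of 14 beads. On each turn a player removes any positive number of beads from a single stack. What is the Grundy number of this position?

21

Write each in binary and XOR column by column:
  10001  (17)
  01100  (12)
  00010  (2)
  00111  (7)
  00011  (3)
  01110  (14)
  -----
  10101  (21)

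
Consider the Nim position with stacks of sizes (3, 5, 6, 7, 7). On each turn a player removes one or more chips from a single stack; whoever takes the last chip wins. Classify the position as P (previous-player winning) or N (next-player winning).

P-position

Nim-sum: 3 XOR 5 XOR 6 XOR 7 XOR 7 = 0.
The nim-sum is 0, so this is a P-position: the player to move is in a losing position under optimal play.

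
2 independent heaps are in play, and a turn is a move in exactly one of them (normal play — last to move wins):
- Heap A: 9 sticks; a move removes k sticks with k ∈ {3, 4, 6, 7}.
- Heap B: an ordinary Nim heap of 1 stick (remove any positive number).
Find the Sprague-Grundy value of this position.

2

Grundy values for heap A (subtraction set {3, 4, 6, 7}):
k:     0  1  2  3  4  5  6  7  8  9
g(k):  0  0  0  1  1  1  2  2  2  3
So g(9) = 3.
Heap B is a plain Nim heap of size 1, so its Grundy value is 1.
By the Sprague-Grundy theorem, the Grundy value of a sum of independent games is the XOR of the component values.
Combined value = 3 XOR 1 = 2.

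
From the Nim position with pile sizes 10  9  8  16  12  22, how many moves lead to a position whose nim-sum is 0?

1

Write each in binary and XOR column by column:
  01010  (10)
  01001  (9)
  01000  (8)
  10000  (16)
  01100  (12)
  10110  (22)
  -----
  00001  (1)
The overall nim-sum is X = 1. A pile of size p has a winning move iff p XOR X < p (reduce it to p XOR X).
  10: 10 XOR 1 = 11 ≥ 10 — no move.
  9: 9 XOR 1 = 8 < 9 — winning move (to 8).
  8: 8 XOR 1 = 9 ≥ 8 — no move.
  16: 16 XOR 1 = 17 ≥ 16 — no move.
  12: 12 XOR 1 = 13 ≥ 12 — no move.
  22: 22 XOR 1 = 23 ≥ 22 — no move.
That gives 1 winning move.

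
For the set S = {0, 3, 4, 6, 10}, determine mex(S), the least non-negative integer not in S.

1

0 is in the set but 1 is not, so the mex is 1.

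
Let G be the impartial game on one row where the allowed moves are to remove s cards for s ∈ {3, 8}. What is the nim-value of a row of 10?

1

Grundy values for subtraction set {3, 8}:
k:     0  1  2  3  4  5  6  7  8  9 10
g(k):  0  0  0  1  1  1  0  0  2  1  1
So g(10) = 1.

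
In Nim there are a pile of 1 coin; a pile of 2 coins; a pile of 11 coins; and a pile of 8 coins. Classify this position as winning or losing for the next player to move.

Bitwise XOR of the heap sizes:
  0001  (1)
  0010  (2)
  1011  (11)
  1000  (8)
  ----
  0000  (0)
The nim-sum is 0, so this is a P-position: the player to move is in a losing position under optimal play.

Losing position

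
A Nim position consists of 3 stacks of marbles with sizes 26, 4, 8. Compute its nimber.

Nim-sum: 26 ^ 4 ^ 8 = 22.

22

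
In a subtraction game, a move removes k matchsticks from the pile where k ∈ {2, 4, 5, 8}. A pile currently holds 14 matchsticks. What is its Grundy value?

2

Compute g(0), g(1), … for moves {2, 4, 5, 8}:
g(0) = mex{} = 0
g(1) = mex{} = 0
g(2) = mex{0} = 1
g(3) = mex{0} = 1
g(4) = mex{0,1} = 2
g(5) = mex{0,1} = 2
g(6) = mex{0,1,2} = 3
g(7) = mex{1,2} = 0
g(8) = mex{0,1,2,3} = 4
g(9) = mex{0,2} = 1
g(10) = mex{1,2,3,4} = 0
g(11) = mex{0,1,3} = 2
g(12) = mex{0,2,4} = 1
g(13) = mex{1,2,4} = 0
g(14) = mex{0,1,3} = 2
So g(14) = 2.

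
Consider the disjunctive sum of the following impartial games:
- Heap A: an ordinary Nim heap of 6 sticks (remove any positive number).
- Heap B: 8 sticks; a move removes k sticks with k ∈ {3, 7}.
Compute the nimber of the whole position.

4

Heap A is a plain Nim heap of size 6, so its Grundy value is 6.
Build the Grundy sequence for heap B with g(k) = mex{g(k−s) : s ∈ {3, 7}, s ≤ k}:
k:     0  1  2  3  4  5  6  7  8
g(k):  0  0  0  1  1  1  0  2  2
So g(8) = 2.
The value of a disjunctive sum is the nim-sum of the parts.
Combined value = 6 XOR 2 = 4.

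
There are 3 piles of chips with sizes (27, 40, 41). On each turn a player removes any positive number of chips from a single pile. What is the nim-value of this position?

26

Nim-sum: 27 ^ 40 ^ 41 = 26.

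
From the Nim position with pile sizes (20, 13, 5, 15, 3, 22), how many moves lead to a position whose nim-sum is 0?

Compute the nim-sum pairwise:
20 ^ 13 = 25
25 ^ 5 = 28
28 ^ 15 = 19
19 ^ 3 = 16
16 ^ 22 = 6
The overall nim-sum is X = 6. A pile of size p has a winning move iff p XOR X < p (reduce it to p XOR X).
  20: 20 XOR 6 = 18 < 20 — winning move (to 18).
  13: 13 XOR 6 = 11 < 13 — winning move (to 11).
  5: 5 XOR 6 = 3 < 5 — winning move (to 3).
  15: 15 XOR 6 = 9 < 15 — winning move (to 9).
  3: 3 XOR 6 = 5 ≥ 3 — no move.
  22: 22 XOR 6 = 16 < 22 — winning move (to 16).
That gives 5 winning moves.

5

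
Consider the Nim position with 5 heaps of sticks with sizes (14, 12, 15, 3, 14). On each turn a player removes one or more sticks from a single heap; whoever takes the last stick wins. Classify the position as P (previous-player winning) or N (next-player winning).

Compute the nim-sum pairwise:
14 ⊕ 12 = 2
2 ⊕ 15 = 13
13 ⊕ 3 = 14
14 ⊕ 14 = 0
The nim-sum is 0, so this is a P-position: the player to move is in a losing position under optimal play.

P-position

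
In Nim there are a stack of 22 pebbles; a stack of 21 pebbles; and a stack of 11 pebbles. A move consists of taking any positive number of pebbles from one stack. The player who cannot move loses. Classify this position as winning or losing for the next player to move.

Winning position

Nim-sum: 22 ^ 21 ^ 11 = 8.
The nim-sum is 8 ≠ 0, so this is an N-position: the player to move can win.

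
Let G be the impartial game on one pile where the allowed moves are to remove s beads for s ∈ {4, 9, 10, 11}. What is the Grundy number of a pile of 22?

0

Build the Grundy sequence with g(k) = mex{g(k−s) : s ∈ {4, 9, 10, 11}, s ≤ k}:
k:     0  1  2  3  4  5  6  7  8  9 10 11 12 13 14 15 16 17 18 19 20 21 22
g(k):  0  0  0  0  1  1  1  1  0  2  2  2  1  3  3  0  0  2  4  1  1  0  0
So g(22) = 0.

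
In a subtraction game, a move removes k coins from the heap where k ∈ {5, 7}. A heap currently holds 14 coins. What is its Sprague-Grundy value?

0

Compute g(0), g(1), … for moves {5, 7}:
k:     0  1  2  3  4  5  6  7  8  9 10 11 12 13 14
g(k):  0  0  0  0  0  1  1  1  1  1  2  2  0  0  0
So g(14) = 0.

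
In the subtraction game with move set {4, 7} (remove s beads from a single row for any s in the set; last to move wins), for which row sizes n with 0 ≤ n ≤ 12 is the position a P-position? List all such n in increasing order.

Build the Grundy sequence with g(k) = mex{g(k−s) : s ∈ {4, 7}, s ≤ k}:
g(0) = mex{} = 0
g(1) = mex{} = 0
g(2) = mex{} = 0
g(3) = mex{} = 0
g(4) = mex{0} = 1
g(5) = mex{0} = 1
g(6) = mex{0} = 1
g(7) = mex{0} = 1
g(8) = mex{0,1} = 2
g(9) = mex{0,1} = 2
g(10) = mex{0,1} = 2
g(11) = mex{1} = 0
g(12) = mex{1,2} = 0
The P-positions (g = 0) in 0..12 are 0, 1, 2, 3, 11, 12.

0, 1, 2, 3, 11, 12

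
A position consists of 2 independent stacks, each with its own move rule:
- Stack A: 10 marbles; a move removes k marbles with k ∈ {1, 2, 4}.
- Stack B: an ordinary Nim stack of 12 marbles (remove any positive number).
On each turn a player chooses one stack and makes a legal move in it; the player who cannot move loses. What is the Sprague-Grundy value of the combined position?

13

For stack A, compute g(0), g(1), … with moves {1, 2, 4}:
g(0) = mex{} = 0
g(1) = mex{0} = 1
g(2) = mex{0,1} = 2
g(3) = mex{1,2} = 0
g(4) = mex{0,2} = 1
g(5) = mex{0,1} = 2
g(6) = mex{1,2} = 0
g(7) = mex{0,2} = 1
g(8) = mex{0,1} = 2
g(9) = mex{1,2} = 0
g(10) = mex{0,2} = 1
So g(10) = 1.
Stack B is a plain Nim stack of size 12, so its Grundy value is 12.
The value of a disjunctive sum is the nim-sum of the parts.
Combined value = 1 ⊕ 12 = 13.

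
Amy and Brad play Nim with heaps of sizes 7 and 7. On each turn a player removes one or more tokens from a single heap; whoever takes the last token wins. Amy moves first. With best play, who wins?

Brad wins

Nim-sum: 7 ^ 7 = 0.
The nim-sum is 0, so this is a P-position: the player to move is in a losing position under optimal play; Amy is about to move from it and so loses — Brad wins.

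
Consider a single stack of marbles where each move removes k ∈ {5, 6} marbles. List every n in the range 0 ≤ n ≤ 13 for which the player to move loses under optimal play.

0, 1, 2, 3, 4, 11, 12, 13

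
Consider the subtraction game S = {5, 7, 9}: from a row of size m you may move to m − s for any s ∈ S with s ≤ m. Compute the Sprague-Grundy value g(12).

Compute g(0), g(1), … for moves {5, 7, 9}:
k:     0  1  2  3  4  5  6  7  8  9 10 11 12
g(k):  0  0  0  0  0  1  1  1  1  1  2  2  2
So g(12) = 2.

2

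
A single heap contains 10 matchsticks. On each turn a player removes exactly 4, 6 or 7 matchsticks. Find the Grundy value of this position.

Build the Grundy sequence with g(k) = mex{g(k−s) : s ∈ {4, 6, 7}, s ≤ k}:
g(0) = mex{} = 0
g(1) = mex{} = 0
g(2) = mex{} = 0
g(3) = mex{} = 0
g(4) = mex{0} = 1
g(5) = mex{0} = 1
g(6) = mex{0} = 1
g(7) = mex{0} = 1
g(8) = mex{0,1} = 2
g(9) = mex{0,1} = 2
g(10) = mex{0,1} = 2
So g(10) = 2.

2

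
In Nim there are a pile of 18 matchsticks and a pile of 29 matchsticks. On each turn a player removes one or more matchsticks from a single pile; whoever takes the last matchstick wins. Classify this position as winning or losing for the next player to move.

Compute the nim-sum pairwise:
18 ^ 29 = 15
The nim-sum is 15 ≠ 0, so this is an N-position: the player to move can win.

Winning position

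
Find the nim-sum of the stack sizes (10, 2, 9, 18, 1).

Bitwise XOR of the heap sizes:
  01010  (10)
  00010  (2)
  01001  (9)
  10010  (18)
  00001  (1)
  -----
  10010  (18)

18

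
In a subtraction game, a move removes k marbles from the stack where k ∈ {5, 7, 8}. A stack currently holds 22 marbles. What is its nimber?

1

Compute g(0), g(1), … for moves {5, 7, 8}:
k:     0  1  2  3  4  5  6  7  8  9 10 11 12 13 14 15 16 17 18 19 20 21 22
g(k):  0  0  0  0  0  1  1  1  1  1  2  2  2  0  0  0  0  0  1  1  1  1  1
So g(22) = 1.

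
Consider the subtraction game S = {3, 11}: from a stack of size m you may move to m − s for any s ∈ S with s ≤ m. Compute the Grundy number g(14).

Build the Grundy sequence with g(k) = mex{g(k−s) : s ∈ {3, 11}, s ≤ k}:
k:     0  1  2  3  4  5  6  7  8  9 10 11 12 13 14
g(k):  0  0  0  1  1  1  0  0  0  1  1  1  2  2  0
So g(14) = 0.

0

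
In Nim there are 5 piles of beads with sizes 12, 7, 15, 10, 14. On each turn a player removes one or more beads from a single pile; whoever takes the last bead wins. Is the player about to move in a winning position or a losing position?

Losing position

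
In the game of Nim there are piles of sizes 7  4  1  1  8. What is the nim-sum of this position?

Nim-sum: 7 ^ 4 ^ 1 ^ 1 ^ 8 = 11.

11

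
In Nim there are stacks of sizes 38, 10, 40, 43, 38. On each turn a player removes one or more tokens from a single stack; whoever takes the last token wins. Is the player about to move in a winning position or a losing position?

Compute the nim-sum pairwise:
38 XOR 10 = 44
44 XOR 40 = 4
4 XOR 43 = 47
47 XOR 38 = 9
The nim-sum is 9 ≠ 0, so this is an N-position: the player to move can win.

Winning position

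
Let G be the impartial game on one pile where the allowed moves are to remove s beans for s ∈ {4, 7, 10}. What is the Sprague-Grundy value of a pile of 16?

Compute g(0), g(1), … for moves {4, 7, 10}:
k:     0  1  2  3  4  5  6  7  8  9 10 11 12 13 14 15 16
g(k):  0  0  0  0  1  1  1  1  2  2  2  2  3  3  0  0  0
So g(16) = 0.

0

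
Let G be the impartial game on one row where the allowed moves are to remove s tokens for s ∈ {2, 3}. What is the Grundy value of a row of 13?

Build the Grundy sequence with g(k) = mex{g(k−s) : s ∈ {2, 3}, s ≤ k}:
k:     0  1  2  3  4  5  6  7  8  9 10 11 12 13
g(k):  0  0  1  1  2  0  0  1  1  2  0  0  1  1
So g(13) = 1.

1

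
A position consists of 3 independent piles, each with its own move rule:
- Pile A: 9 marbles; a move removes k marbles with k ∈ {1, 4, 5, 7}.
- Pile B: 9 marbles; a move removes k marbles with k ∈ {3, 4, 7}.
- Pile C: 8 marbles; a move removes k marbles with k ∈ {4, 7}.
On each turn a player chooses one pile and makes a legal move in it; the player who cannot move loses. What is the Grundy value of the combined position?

0

For pile A, compute g(0), g(1), … with moves {1, 4, 5, 7}:
g(0) = mex{} = 0
g(1) = mex{0} = 1
g(2) = mex{1} = 0
g(3) = mex{0} = 1
g(4) = mex{0,1} = 2
g(5) = mex{0,1,2} = 3
g(6) = mex{0,1,3} = 2
g(7) = mex{0,1,2} = 3
g(8) = mex{1,2,3} = 0
g(9) = mex{0,2,3} = 1
So g(9) = 1.
For pile B, compute g(0), g(1), … with moves {3, 4, 7}:
k:     0  1  2  3  4  5  6  7  8  9
g(k):  0  0  0  1  1  1  2  2  2  3
So g(9) = 3.
Grundy values for pile C (subtraction set {4, 7}):
g(0) = mex{} = 0
g(1) = mex{} = 0
g(2) = mex{} = 0
g(3) = mex{} = 0
g(4) = mex{0} = 1
g(5) = mex{0} = 1
g(6) = mex{0} = 1
g(7) = mex{0} = 1
g(8) = mex{0,1} = 2
So g(8) = 2.
The value of a disjunctive sum is the nim-sum of the parts.
Combined value = 1 ⊕ 3 ⊕ 2 = 0.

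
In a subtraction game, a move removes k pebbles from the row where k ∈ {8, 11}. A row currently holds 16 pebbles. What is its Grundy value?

Build the Grundy sequence with g(k) = mex{g(k−s) : s ∈ {8, 11}, s ≤ k}:
k:     0  1  2  3  4  5  6  7  8  9 10 11 12 13 14 15 16
g(k):  0  0  0  0  0  0  0  0  1  1  1  1  1  1  1  1  2
So g(16) = 2.

2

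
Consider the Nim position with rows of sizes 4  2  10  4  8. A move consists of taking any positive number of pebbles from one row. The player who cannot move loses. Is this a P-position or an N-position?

Compute the nim-sum pairwise:
4 ^ 2 = 6
6 ^ 10 = 12
12 ^ 4 = 8
8 ^ 8 = 0
The nim-sum is 0, so this is a P-position: the player to move is in a losing position under optimal play.

P-position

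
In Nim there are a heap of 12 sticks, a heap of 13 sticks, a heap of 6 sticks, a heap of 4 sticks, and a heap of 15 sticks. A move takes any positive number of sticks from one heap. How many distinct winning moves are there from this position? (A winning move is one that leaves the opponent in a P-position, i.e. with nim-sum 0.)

Nim-sum: 12 ^ 13 ^ 6 ^ 4 ^ 15 = 12.
The overall nim-sum is X = 12. A heap of size p has a winning move iff p XOR X < p (reduce it to p XOR X).
  12: 12 XOR 12 = 0 < 12 — winning move (to 0).
  13: 13 XOR 12 = 1 < 13 — winning move (to 1).
  6: 6 XOR 12 = 10 ≥ 6 — no move.
  4: 4 XOR 12 = 8 ≥ 4 — no move.
  15: 15 XOR 12 = 3 < 15 — winning move (to 3).
That gives 3 winning moves.

3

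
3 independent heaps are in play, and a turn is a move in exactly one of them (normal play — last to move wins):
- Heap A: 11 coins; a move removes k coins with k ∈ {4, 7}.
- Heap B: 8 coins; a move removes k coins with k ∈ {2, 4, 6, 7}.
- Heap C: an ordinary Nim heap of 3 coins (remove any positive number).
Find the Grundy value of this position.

Grundy values for heap A (subtraction set {4, 7}):
k:     0  1  2  3  4  5  6  7  8  9 10 11
g(k):  0  0  0  0  1  1  1  1  2  2  2  0
So g(11) = 0.
Grundy values for heap B (subtraction set {2, 4, 6, 7}):
k:     0  1  2  3  4  5  6  7  8
g(k):  0  0  1  1  2  2  3  3  4
So g(8) = 4.
Heap C is a plain Nim heap of size 3, so its Grundy value is 3.
The value of a disjunctive sum is the nim-sum of the parts.
Combined value = 0 ⊕ 4 ⊕ 3 = 7.

7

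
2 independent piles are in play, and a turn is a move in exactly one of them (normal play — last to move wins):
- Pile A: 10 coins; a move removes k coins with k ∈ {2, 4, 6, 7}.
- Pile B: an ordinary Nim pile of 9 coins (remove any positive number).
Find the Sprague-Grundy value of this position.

9

Grundy values for pile A (subtraction set {2, 4, 6, 7}):
g(0) = mex{} = 0
g(1) = mex{} = 0
g(2) = mex{0} = 1
g(3) = mex{0} = 1
g(4) = mex{0,1} = 2
g(5) = mex{0,1} = 2
g(6) = mex{0,1,2} = 3
g(7) = mex{0,1,2} = 3
g(8) = mex{0,1,2,3} = 4
g(9) = mex{1,2,3} = 0
g(10) = mex{1,2,3,4} = 0
So g(10) = 0.
Pile B is a plain Nim pile of size 9, so its Grundy value is 9.
By the Sprague-Grundy theorem, the Grundy value of a sum of independent games is the XOR of the component values.
Combined value = 0 ⊕ 9 = 9.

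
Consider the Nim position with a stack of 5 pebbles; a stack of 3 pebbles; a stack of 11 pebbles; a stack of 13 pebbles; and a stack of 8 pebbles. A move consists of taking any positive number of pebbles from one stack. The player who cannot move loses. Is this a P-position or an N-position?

Nim-sum: 5 XOR 3 XOR 11 XOR 13 XOR 8 = 8.
The nim-sum is 8 ≠ 0, so this is an N-position: the player to move can win.

N-position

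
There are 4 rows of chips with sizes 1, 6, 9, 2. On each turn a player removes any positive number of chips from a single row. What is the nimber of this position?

Compute the nim-sum pairwise:
1 XOR 6 = 7
7 XOR 9 = 14
14 XOR 2 = 12

12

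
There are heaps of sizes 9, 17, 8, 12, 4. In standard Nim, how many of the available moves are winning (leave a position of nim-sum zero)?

In binary:
  01001  (9)
  10001  (17)
  01000  (8)
  01100  (12)
  00100  (4)
  -----
  11000  (24)
The overall nim-sum is X = 24. A heap of size p has a winning move iff p XOR X < p (reduce it to p XOR X).
  9: 9 XOR 24 = 17 ≥ 9 — no move.
  17: 17 XOR 24 = 9 < 17 — winning move (to 9).
  8: 8 XOR 24 = 16 ≥ 8 — no move.
  12: 12 XOR 24 = 20 ≥ 12 — no move.
  4: 4 XOR 24 = 28 ≥ 4 — no move.
That gives 1 winning move.

1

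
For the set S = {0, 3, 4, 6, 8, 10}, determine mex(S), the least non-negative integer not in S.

0 is in the set but 1 is not, so the mex is 1.

1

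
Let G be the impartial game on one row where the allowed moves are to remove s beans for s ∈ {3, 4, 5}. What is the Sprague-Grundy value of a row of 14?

2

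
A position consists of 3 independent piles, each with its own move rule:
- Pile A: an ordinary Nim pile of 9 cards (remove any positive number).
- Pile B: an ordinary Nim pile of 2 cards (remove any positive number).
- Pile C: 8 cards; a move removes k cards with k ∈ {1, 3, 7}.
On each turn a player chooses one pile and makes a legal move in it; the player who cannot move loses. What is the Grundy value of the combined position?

11

Pile A is a plain Nim pile of size 9, so its Grundy value is 9.
Pile B is a plain Nim pile of size 2, so its Grundy value is 2.
Build the Grundy sequence for pile C with g(k) = mex{g(k−s) : s ∈ {1, 3, 7}, s ≤ k}:
k:     0  1  2  3  4  5  6  7  8
g(k):  0  1  0  1  0  1  0  1  0
So g(8) = 0.
The value of a disjunctive sum is the nim-sum of the parts.
Combined value = 9 XOR 2 XOR 0 = 11.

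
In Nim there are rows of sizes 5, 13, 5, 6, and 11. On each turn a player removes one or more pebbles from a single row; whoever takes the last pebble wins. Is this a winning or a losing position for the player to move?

In binary:
  0101  (5)
  1101  (13)
  0101  (5)
  0110  (6)
  1011  (11)
  ----
  0000  (0)
The nim-sum is 0, so this is a P-position: the player to move is in a losing position under optimal play.

Losing position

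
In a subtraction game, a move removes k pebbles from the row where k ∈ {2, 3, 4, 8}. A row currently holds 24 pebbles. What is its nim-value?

Build the Grundy sequence with g(k) = mex{g(k−s) : s ∈ {2, 3, 4, 8}, s ≤ k}:
k:     0  1  2  3  4  5  6  7  8  9 10 11 12 13 14 15 16 17 18 19 20 21 22 23 24
g(k):  0  0  1  1  2  2  0  0  1  1  2  2  0  0  1  1  2  2  0  0  1  1  2  2  0
So g(24) = 0.

0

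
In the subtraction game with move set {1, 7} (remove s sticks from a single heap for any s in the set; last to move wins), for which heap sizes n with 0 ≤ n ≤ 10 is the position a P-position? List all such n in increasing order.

Compute g(0), g(1), … for moves {1, 7}:
g(0) = mex{} = 0
g(1) = mex{0} = 1
g(2) = mex{1} = 0
g(3) = mex{0} = 1
g(4) = mex{1} = 0
g(5) = mex{0} = 1
g(6) = mex{1} = 0
g(7) = mex{0} = 1
g(8) = mex{1} = 0
g(9) = mex{0} = 1
g(10) = mex{1} = 0
The P-positions (g = 0) in 0..10 are 0, 2, 4, 6, 8, 10.

0, 2, 4, 6, 8, 10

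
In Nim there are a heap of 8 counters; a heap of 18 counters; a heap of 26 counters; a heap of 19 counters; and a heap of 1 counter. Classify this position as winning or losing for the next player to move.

Compute the nim-sum pairwise:
8 XOR 18 = 26
26 XOR 26 = 0
0 XOR 19 = 19
19 XOR 1 = 18
The nim-sum is 18 ≠ 0, so this is an N-position: the player to move can win.

Winning position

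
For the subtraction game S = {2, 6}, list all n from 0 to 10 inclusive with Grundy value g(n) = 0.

0, 1, 4, 5, 8, 9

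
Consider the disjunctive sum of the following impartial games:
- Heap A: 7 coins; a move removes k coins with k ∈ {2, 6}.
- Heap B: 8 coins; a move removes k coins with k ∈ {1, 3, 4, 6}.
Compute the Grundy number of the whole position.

Build the Grundy sequence for heap A with g(k) = mex{g(k−s) : s ∈ {2, 6}, s ≤ k}:
k:     0  1  2  3  4  5  6  7
g(k):  0  0  1  1  0  0  1  1
So g(7) = 1.
For heap B, compute g(0), g(1), … with moves {1, 3, 4, 6}:
g(0) = mex{} = 0
g(1) = mex{0} = 1
g(2) = mex{1} = 0
g(3) = mex{0} = 1
g(4) = mex{0,1} = 2
g(5) = mex{0,1,2} = 3
g(6) = mex{0,1,3} = 2
g(7) = mex{1,2} = 0
g(8) = mex{0,2,3} = 1
So g(8) = 1.
By the Sprague-Grundy theorem, the Grundy value of a sum of independent games is the XOR of the component values.
Combined value = 1 XOR 1 = 0.

0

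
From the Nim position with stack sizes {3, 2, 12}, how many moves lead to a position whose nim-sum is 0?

Write each in binary and XOR column by column:
  0011  (3)
  0010  (2)
  1100  (12)
  ----
  1101  (13)
The overall nim-sum is X = 13. A stack of size p has a winning move iff p XOR X < p (reduce it to p XOR X).
  3: 3 XOR 13 = 14 ≥ 3 — no move.
  2: 2 XOR 13 = 15 ≥ 2 — no move.
  12: 12 XOR 13 = 1 < 12 — winning move (to 1).
That gives 1 winning move.

1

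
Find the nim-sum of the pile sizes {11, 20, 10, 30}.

11

Compute the nim-sum pairwise:
11 ⊕ 20 = 31
31 ⊕ 10 = 21
21 ⊕ 30 = 11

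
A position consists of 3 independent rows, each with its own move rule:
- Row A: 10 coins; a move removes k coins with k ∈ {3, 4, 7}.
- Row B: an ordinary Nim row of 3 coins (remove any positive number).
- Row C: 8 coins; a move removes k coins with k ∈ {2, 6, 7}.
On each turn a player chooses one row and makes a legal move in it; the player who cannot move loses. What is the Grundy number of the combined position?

1

For row A, compute g(0), g(1), … with moves {3, 4, 7}:
k:     0  1  2  3  4  5  6  7  8  9 10
g(k):  0  0  0  1  1  1  2  2  2  3  0
So g(10) = 0.
Row B is a plain Nim row of size 3, so its Grundy value is 3.
Build the Grundy sequence for row C with g(k) = mex{g(k−s) : s ∈ {2, 6, 7}, s ≤ k}:
g(0) = mex{} = 0
g(1) = mex{} = 0
g(2) = mex{0} = 1
g(3) = mex{0} = 1
g(4) = mex{1} = 0
g(5) = mex{1} = 0
g(6) = mex{0} = 1
g(7) = mex{0} = 1
g(8) = mex{0,1} = 2
So g(8) = 2.
By the Sprague-Grundy theorem, the Grundy value of a sum of independent games is the XOR of the component values.
Combined value = 0 ⊕ 3 ⊕ 2 = 1.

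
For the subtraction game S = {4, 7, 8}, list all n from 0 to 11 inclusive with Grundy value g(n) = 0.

0, 1, 2, 3

Grundy values for subtraction set {4, 7, 8}:
g(0) = mex{} = 0
g(1) = mex{} = 0
g(2) = mex{} = 0
g(3) = mex{} = 0
g(4) = mex{0} = 1
g(5) = mex{0} = 1
g(6) = mex{0} = 1
g(7) = mex{0} = 1
g(8) = mex{0,1} = 2
g(9) = mex{0,1} = 2
g(10) = mex{0,1} = 2
g(11) = mex{0,1} = 2
The P-positions (g = 0) in 0..11 are 0, 1, 2, 3.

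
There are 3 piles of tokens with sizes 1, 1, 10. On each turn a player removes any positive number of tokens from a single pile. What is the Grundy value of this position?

Bitwise XOR of the heap sizes:
  0001  (1)
  0001  (1)
  1010  (10)
  ----
  1010  (10)

10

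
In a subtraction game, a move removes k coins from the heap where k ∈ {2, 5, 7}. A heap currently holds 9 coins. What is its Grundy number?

2

Build the Grundy sequence with g(k) = mex{g(k−s) : s ∈ {2, 5, 7}, s ≤ k}:
g(0) = mex{} = 0
g(1) = mex{} = 0
g(2) = mex{0} = 1
g(3) = mex{0} = 1
g(4) = mex{1} = 0
g(5) = mex{0,1} = 2
g(6) = mex{0} = 1
g(7) = mex{0,1,2} = 3
g(8) = mex{0,1} = 2
g(9) = mex{0,1,3} = 2
So g(9) = 2.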